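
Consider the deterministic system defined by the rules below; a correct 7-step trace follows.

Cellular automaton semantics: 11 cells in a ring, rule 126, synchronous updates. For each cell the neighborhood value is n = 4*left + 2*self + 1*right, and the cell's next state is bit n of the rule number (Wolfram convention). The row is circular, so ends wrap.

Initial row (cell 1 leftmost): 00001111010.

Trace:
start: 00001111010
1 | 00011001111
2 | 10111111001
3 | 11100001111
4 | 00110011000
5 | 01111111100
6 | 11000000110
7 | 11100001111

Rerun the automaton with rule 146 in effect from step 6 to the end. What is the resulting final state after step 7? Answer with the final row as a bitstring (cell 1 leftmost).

00011110000

(re-executing steps 6..7 under rule 146; state before step 6: 01111111100)
6 | 10111111010
7 | 00011110000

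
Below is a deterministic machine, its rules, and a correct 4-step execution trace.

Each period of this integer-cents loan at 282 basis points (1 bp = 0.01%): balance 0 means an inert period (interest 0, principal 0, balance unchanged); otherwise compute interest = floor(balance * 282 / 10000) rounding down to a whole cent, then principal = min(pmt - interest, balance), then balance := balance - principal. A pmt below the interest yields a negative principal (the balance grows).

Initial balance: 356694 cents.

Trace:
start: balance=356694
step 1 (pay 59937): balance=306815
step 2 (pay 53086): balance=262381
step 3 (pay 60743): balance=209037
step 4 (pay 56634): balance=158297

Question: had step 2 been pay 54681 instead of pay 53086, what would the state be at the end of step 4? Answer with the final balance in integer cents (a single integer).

(re-executing from step 2 with the substitution; state before step 2: balance=306815)
step 2 (pay 54681): balance=260786
step 3 (pay 60743): balance=207397
step 4 (pay 56634): balance=156611

156611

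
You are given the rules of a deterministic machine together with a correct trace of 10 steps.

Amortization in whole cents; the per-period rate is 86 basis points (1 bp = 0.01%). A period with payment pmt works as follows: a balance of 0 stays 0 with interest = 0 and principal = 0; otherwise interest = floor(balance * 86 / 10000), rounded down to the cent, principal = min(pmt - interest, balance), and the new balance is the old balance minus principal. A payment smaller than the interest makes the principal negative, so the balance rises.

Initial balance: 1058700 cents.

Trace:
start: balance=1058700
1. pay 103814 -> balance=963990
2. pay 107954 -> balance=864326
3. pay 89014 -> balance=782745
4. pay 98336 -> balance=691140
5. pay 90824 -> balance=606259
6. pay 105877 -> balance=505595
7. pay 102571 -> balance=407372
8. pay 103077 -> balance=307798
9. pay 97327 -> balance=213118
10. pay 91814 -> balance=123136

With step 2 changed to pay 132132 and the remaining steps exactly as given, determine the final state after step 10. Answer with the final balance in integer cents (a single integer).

(re-executing from step 2 with the substitution; state before step 2: balance=963990)
2. pay 132132 -> balance=840148
3. pay 89014 -> balance=758359
4. pay 98336 -> balance=666544
5. pay 90824 -> balance=581452
6. pay 105877 -> balance=480575
7. pay 102571 -> balance=382136
8. pay 103077 -> balance=282345
9. pay 97327 -> balance=187446
10. pay 91814 -> balance=97244

97244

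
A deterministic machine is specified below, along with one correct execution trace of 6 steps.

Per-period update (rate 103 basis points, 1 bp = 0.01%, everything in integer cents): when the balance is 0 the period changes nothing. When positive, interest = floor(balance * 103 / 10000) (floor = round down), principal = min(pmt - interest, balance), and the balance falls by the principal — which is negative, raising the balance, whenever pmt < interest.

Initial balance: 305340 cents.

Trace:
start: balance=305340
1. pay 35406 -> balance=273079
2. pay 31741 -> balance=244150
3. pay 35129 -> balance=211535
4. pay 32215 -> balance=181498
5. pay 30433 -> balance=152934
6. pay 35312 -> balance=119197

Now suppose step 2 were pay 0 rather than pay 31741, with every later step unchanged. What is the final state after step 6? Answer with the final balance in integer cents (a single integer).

152267

(re-executing from step 2 with the substitution; state before step 2: balance=273079)
2. pay 0 -> balance=275891
3. pay 35129 -> balance=243603
4. pay 32215 -> balance=213897
5. pay 30433 -> balance=185667
6. pay 35312 -> balance=152267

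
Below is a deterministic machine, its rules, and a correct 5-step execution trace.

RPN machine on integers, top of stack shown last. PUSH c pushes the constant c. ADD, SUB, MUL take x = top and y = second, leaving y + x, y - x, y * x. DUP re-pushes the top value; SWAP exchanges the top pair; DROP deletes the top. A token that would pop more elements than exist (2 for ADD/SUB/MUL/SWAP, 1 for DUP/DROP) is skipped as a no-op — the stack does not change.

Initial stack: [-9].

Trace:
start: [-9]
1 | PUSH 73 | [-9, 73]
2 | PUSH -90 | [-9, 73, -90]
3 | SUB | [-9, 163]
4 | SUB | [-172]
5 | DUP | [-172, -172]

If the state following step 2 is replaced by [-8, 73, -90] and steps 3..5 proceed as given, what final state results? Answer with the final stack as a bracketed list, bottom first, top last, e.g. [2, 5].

state after step 2 := [-8, 73, -90]
3 | SUB | [-8, 163]
4 | SUB | [-171]
5 | DUP | [-171, -171]

[-171, -171]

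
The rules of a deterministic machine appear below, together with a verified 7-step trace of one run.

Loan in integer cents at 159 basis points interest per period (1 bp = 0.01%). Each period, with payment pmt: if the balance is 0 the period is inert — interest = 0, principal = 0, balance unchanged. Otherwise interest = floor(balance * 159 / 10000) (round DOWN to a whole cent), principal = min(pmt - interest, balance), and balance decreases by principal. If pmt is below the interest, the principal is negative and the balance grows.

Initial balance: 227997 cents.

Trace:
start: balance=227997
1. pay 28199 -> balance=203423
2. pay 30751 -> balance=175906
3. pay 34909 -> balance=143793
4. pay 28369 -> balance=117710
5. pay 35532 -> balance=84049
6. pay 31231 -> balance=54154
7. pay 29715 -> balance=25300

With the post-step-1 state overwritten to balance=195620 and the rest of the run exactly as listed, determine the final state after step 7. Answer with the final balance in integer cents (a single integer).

16722

state after step 1 := balance=195620
2. pay 30751 -> balance=167979
3. pay 34909 -> balance=135740
4. pay 28369 -> balance=109529
5. pay 35532 -> balance=75738
6. pay 31231 -> balance=45711
7. pay 29715 -> balance=16722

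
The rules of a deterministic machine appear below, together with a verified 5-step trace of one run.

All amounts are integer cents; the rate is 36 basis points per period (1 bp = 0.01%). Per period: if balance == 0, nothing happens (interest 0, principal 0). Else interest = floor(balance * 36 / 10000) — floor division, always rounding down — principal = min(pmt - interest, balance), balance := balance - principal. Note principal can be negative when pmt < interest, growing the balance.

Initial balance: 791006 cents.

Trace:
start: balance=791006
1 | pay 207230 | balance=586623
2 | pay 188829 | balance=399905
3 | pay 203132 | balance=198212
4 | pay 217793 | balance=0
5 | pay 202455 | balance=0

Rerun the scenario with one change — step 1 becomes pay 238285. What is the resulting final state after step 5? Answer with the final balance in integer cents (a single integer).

0

(re-executing from step 1 with the substitution; state before step 1: balance=791006)
1 | pay 238285 | balance=555568
2 | pay 188829 | balance=368739
3 | pay 203132 | balance=166934
4 | pay 217793 | balance=0
5 | pay 202455 | balance=0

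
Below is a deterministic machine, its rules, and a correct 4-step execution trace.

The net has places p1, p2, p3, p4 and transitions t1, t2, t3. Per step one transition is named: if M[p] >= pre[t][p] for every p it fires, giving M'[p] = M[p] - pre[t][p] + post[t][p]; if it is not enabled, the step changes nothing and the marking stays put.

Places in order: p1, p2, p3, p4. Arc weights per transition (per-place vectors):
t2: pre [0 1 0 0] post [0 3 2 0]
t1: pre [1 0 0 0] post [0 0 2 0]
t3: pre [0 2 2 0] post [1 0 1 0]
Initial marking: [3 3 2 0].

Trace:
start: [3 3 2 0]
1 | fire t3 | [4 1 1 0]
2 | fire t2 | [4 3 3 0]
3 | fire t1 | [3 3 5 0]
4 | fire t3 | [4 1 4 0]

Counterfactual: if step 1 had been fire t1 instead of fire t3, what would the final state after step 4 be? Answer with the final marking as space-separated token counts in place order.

(re-executing from step 1 with the substitution; state before step 1: [3 3 2 0])
1 | fire t1 | [2 3 4 0]
2 | fire t2 | [2 5 6 0]
3 | fire t1 | [1 5 8 0]
4 | fire t3 | [2 3 7 0]

2 3 7 0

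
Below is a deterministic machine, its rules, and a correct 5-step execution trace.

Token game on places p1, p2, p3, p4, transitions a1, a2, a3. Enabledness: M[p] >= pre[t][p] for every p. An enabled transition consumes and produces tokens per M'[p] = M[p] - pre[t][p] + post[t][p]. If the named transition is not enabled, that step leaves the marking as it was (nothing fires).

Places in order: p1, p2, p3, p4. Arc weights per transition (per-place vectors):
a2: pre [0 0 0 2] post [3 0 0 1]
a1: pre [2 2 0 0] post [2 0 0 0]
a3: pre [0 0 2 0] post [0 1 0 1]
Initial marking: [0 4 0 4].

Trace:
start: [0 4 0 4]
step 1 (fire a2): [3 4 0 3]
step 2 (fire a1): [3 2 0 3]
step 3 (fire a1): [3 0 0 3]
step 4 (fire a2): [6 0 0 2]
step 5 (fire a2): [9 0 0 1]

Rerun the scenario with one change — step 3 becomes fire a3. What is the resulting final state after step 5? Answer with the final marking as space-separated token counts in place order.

9 2 0 1

(re-executing from step 3 with the substitution; state before step 3: [3 2 0 3])
step 3 (fire a3): [3 2 0 3]
step 4 (fire a2): [6 2 0 2]
step 5 (fire a2): [9 2 0 1]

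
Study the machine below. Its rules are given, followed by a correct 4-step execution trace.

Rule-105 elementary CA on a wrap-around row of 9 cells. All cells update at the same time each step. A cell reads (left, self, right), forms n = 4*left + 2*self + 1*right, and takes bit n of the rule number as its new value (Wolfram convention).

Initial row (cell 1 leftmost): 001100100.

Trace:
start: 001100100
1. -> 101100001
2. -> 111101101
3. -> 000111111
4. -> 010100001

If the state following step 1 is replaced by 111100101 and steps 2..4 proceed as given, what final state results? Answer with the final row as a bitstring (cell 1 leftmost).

state after step 1 := 111100101
2. -> 000100011
3. -> 010001011
4. -> 100100111

100100111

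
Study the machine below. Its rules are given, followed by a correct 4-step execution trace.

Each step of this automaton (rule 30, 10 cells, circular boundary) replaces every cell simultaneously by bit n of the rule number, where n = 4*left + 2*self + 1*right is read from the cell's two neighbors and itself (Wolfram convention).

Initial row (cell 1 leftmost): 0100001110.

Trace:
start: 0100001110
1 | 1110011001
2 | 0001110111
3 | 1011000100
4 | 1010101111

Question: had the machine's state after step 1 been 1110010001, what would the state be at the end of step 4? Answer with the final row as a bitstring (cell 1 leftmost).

1010100110

state after step 1 := 1110010001
2 | 0001111011
3 | 1011000010
4 | 1010100110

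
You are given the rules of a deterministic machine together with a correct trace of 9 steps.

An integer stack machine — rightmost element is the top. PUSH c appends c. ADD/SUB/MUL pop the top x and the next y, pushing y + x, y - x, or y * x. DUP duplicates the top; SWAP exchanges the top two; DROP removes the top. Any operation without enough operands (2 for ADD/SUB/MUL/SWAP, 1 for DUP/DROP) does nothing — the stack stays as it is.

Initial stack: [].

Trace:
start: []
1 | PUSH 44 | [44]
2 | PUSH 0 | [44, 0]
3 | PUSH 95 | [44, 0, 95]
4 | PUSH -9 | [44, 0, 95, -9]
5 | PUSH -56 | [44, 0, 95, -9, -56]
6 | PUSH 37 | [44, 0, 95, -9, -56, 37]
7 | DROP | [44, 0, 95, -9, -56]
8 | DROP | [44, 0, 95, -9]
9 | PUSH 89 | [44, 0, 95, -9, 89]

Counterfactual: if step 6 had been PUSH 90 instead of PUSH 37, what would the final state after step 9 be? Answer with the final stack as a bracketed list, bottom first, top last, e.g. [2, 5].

[44, 0, 95, -9, 89]

(re-executing from step 6 with the substitution; state before step 6: [44, 0, 95, -9, -56])
6 | PUSH 90 | [44, 0, 95, -9, -56, 90]
7 | DROP | [44, 0, 95, -9, -56]
8 | DROP | [44, 0, 95, -9]
9 | PUSH 89 | [44, 0, 95, -9, 89]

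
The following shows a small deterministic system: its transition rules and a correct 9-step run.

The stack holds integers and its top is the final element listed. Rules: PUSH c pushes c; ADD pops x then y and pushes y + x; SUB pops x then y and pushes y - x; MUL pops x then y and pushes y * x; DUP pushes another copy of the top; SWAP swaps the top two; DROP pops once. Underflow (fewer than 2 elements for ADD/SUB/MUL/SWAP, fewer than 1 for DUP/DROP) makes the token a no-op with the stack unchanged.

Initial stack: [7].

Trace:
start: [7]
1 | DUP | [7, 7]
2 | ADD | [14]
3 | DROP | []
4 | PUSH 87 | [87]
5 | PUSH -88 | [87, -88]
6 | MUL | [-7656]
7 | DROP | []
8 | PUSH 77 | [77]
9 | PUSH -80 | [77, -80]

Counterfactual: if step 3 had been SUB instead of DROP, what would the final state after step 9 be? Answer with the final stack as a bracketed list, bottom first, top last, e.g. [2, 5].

(re-executing from step 3 with the substitution; state before step 3: [14])
3 | SUB | [14]
4 | PUSH 87 | [14, 87]
5 | PUSH -88 | [14, 87, -88]
6 | MUL | [14, -7656]
7 | DROP | [14]
8 | PUSH 77 | [14, 77]
9 | PUSH -80 | [14, 77, -80]

[14, 77, -80]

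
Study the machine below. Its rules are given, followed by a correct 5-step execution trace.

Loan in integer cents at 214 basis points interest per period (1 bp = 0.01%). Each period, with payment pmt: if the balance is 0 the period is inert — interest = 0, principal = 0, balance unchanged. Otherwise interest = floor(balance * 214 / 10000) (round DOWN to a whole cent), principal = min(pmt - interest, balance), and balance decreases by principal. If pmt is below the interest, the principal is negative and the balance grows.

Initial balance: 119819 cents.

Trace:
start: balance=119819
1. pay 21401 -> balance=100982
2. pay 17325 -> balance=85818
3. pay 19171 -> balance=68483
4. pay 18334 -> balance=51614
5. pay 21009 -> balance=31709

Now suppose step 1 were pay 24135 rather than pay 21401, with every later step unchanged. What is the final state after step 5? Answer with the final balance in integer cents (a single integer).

(re-executing from step 1 with the substitution; state before step 1: balance=119819)
1. pay 24135 -> balance=98248
2. pay 17325 -> balance=83025
3. pay 19171 -> balance=65630
4. pay 18334 -> balance=48700
5. pay 21009 -> balance=28733

28733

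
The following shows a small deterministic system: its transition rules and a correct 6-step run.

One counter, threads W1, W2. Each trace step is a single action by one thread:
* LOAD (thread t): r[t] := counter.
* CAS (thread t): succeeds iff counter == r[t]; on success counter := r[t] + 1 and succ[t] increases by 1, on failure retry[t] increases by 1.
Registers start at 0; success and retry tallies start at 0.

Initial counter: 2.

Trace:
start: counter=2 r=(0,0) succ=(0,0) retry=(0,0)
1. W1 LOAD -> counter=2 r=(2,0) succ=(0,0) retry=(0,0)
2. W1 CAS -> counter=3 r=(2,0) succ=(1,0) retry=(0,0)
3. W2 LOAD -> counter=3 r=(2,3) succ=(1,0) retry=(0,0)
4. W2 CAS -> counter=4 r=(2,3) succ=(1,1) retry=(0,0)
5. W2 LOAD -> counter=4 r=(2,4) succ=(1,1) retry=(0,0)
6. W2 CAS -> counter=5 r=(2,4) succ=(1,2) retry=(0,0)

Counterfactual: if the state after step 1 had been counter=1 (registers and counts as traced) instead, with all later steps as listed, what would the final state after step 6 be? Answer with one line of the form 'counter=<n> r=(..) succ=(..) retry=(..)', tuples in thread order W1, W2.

counter=3 r=(2,2) succ=(0,2) retry=(1,0)

state after step 1 := counter=1 r=(2,0) succ=(0,0) retry=(0,0)
2. W1 CAS -> counter=1 r=(2,0) succ=(0,0) retry=(1,0)
3. W2 LOAD -> counter=1 r=(2,1) succ=(0,0) retry=(1,0)
4. W2 CAS -> counter=2 r=(2,1) succ=(0,1) retry=(1,0)
5. W2 LOAD -> counter=2 r=(2,2) succ=(0,1) retry=(1,0)
6. W2 CAS -> counter=3 r=(2,2) succ=(0,2) retry=(1,0)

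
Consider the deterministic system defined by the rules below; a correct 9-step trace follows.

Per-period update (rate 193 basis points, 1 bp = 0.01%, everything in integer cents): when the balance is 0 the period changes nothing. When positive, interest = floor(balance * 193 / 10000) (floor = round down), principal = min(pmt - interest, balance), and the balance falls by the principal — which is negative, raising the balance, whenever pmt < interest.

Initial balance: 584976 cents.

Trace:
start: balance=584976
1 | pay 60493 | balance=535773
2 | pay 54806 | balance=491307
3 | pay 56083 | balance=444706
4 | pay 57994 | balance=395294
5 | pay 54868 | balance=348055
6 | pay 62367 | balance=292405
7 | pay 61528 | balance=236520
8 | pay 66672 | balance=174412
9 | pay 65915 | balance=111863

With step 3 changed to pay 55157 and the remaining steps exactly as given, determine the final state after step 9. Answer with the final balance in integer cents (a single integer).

112902

(re-executing from step 3 with the substitution; state before step 3: balance=491307)
3 | pay 55157 | balance=445632
4 | pay 57994 | balance=396238
5 | pay 54868 | balance=349017
6 | pay 62367 | balance=293386
7 | pay 61528 | balance=237520
8 | pay 66672 | balance=175432
9 | pay 65915 | balance=112902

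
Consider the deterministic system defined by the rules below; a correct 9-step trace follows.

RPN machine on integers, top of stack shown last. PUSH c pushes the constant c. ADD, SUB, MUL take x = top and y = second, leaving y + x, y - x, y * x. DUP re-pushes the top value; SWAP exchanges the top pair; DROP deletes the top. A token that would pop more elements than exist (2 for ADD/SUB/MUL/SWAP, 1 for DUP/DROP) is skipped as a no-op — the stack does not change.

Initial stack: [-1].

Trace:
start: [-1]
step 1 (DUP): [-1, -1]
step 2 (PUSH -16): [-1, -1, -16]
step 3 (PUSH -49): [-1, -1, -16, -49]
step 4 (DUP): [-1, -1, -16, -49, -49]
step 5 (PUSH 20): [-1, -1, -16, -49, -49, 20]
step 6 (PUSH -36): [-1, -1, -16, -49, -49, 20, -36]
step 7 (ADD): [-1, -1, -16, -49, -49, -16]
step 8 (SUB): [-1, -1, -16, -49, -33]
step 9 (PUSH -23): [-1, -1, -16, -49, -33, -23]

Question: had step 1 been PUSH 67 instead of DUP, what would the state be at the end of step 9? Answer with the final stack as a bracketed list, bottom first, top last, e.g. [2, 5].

[-1, 67, -16, -49, -33, -23]

(re-executing from step 1 with the substitution; state before step 1: [-1])
step 1 (PUSH 67): [-1, 67]
step 2 (PUSH -16): [-1, 67, -16]
step 3 (PUSH -49): [-1, 67, -16, -49]
step 4 (DUP): [-1, 67, -16, -49, -49]
step 5 (PUSH 20): [-1, 67, -16, -49, -49, 20]
step 6 (PUSH -36): [-1, 67, -16, -49, -49, 20, -36]
step 7 (ADD): [-1, 67, -16, -49, -49, -16]
step 8 (SUB): [-1, 67, -16, -49, -33]
step 9 (PUSH -23): [-1, 67, -16, -49, -33, -23]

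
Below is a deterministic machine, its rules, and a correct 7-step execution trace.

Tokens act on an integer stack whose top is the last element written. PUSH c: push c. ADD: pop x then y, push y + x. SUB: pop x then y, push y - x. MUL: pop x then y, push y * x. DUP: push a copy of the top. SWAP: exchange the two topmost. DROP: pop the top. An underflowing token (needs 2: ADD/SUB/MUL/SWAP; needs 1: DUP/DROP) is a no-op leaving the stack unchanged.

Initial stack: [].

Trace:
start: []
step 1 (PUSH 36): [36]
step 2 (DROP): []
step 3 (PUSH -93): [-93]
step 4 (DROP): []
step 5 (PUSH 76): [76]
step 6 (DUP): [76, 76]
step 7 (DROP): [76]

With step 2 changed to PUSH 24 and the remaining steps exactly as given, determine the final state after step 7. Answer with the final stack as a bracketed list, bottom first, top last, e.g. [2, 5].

(re-executing from step 2 with the substitution; state before step 2: [36])
step 2 (PUSH 24): [36, 24]
step 3 (PUSH -93): [36, 24, -93]
step 4 (DROP): [36, 24]
step 5 (PUSH 76): [36, 24, 76]
step 6 (DUP): [36, 24, 76, 76]
step 7 (DROP): [36, 24, 76]

[36, 24, 76]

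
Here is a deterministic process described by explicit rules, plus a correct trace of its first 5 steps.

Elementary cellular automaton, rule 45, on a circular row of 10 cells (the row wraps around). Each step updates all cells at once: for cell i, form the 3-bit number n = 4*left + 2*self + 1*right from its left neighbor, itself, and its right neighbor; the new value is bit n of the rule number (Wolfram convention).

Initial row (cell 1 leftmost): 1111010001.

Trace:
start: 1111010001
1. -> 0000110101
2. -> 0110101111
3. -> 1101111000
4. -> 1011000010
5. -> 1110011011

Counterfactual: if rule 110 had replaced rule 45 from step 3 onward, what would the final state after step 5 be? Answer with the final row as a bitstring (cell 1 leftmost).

(re-executing steps 3..5 under rule 110; state before step 3: 0110101111)
3. -> 1111111001
4. -> 0000001011
5. -> 0000011111

0000011111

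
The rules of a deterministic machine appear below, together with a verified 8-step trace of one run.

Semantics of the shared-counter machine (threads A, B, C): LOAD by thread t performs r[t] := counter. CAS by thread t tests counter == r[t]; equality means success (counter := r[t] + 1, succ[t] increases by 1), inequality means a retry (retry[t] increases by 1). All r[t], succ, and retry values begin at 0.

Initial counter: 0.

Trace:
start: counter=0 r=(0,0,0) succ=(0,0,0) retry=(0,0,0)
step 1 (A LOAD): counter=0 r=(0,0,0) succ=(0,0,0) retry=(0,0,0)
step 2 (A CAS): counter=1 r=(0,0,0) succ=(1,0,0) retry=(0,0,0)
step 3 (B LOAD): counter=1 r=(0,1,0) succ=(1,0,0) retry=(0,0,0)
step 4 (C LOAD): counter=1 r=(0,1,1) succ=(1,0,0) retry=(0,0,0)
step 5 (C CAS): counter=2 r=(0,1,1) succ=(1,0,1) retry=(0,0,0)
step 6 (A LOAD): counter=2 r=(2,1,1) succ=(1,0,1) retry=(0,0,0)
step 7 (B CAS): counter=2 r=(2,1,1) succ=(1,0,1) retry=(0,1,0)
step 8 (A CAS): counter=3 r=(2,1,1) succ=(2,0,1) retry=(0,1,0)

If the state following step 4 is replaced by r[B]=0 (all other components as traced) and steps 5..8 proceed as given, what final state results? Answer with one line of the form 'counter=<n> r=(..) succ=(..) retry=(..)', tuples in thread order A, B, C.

state after step 4 := counter=1 r=(0,0,1) succ=(1,0,0) retry=(0,0,0)
step 5 (C CAS): counter=2 r=(0,0,1) succ=(1,0,1) retry=(0,0,0)
step 6 (A LOAD): counter=2 r=(2,0,1) succ=(1,0,1) retry=(0,0,0)
step 7 (B CAS): counter=2 r=(2,0,1) succ=(1,0,1) retry=(0,1,0)
step 8 (A CAS): counter=3 r=(2,0,1) succ=(2,0,1) retry=(0,1,0)

counter=3 r=(2,0,1) succ=(2,0,1) retry=(0,1,0)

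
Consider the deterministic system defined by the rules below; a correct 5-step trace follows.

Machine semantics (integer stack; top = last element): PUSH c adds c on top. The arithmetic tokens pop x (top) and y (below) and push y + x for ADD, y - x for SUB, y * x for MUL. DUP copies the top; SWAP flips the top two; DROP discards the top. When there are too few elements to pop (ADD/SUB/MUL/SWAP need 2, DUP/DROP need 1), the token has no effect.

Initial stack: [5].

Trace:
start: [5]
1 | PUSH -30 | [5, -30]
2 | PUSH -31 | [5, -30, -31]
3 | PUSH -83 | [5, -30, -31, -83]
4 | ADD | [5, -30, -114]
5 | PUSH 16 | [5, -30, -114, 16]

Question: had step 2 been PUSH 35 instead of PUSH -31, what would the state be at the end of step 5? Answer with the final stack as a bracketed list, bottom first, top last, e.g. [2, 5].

[5, -30, -48, 16]

(re-executing from step 2 with the substitution; state before step 2: [5, -30])
2 | PUSH 35 | [5, -30, 35]
3 | PUSH -83 | [5, -30, 35, -83]
4 | ADD | [5, -30, -48]
5 | PUSH 16 | [5, -30, -48, 16]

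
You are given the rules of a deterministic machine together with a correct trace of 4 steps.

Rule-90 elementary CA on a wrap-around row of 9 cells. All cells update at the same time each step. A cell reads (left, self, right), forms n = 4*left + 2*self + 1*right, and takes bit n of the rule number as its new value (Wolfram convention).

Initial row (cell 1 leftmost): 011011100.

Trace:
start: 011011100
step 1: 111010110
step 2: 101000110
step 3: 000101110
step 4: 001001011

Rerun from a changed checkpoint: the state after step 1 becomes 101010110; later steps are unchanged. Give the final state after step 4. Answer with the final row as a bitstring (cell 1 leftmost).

100011001

state after step 1 := 101010110
step 2: 000000110
step 3: 000001111
step 4: 100011001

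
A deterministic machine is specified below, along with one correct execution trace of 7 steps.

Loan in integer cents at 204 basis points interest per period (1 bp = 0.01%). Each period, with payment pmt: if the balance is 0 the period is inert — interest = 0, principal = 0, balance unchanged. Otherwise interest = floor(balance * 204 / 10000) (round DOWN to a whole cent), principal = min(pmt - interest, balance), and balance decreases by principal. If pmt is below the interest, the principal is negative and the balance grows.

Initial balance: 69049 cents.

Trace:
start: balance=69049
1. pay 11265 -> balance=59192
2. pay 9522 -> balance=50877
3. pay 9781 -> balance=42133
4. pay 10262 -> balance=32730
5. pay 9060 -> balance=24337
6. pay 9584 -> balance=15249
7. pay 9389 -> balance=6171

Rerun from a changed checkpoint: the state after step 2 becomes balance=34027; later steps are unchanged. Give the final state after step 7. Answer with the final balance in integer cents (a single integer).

0

state after step 2 := balance=34027
3. pay 9781 -> balance=24940
4. pay 10262 -> balance=15186
5. pay 9060 -> balance=6435
6. pay 9584 -> balance=0
7. pay 9389 -> balance=0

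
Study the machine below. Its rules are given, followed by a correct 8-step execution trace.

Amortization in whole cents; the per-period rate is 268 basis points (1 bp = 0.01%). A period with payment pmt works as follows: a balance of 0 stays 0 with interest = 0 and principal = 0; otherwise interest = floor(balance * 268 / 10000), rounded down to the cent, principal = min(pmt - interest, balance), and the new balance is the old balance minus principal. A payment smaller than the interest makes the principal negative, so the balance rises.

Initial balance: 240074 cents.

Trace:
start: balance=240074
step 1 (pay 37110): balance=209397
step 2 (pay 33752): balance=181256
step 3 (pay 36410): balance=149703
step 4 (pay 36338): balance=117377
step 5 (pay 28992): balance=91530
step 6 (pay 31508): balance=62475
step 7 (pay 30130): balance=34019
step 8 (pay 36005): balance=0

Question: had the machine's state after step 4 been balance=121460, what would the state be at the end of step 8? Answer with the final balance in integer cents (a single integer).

state after step 4 := balance=121460
step 5 (pay 28992): balance=95723
step 6 (pay 31508): balance=66780
step 7 (pay 30130): balance=38439
step 8 (pay 36005): balance=3464

3464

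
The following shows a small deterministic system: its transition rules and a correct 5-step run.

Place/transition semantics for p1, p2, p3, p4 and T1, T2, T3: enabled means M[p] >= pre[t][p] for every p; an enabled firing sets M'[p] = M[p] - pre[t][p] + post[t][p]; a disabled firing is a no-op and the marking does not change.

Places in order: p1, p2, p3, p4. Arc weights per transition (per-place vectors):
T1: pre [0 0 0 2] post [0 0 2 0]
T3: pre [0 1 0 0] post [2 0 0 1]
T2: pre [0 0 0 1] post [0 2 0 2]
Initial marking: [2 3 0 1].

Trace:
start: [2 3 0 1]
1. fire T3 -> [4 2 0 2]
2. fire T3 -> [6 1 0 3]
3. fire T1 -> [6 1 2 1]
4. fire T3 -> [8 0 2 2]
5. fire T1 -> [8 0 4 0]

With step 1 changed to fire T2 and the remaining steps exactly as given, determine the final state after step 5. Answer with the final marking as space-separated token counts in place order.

(re-executing from step 1 with the substitution; state before step 1: [2 3 0 1])
1. fire T2 -> [2 5 0 2]
2. fire T3 -> [4 4 0 3]
3. fire T1 -> [4 4 2 1]
4. fire T3 -> [6 3 2 2]
5. fire T1 -> [6 3 4 0]

6 3 4 0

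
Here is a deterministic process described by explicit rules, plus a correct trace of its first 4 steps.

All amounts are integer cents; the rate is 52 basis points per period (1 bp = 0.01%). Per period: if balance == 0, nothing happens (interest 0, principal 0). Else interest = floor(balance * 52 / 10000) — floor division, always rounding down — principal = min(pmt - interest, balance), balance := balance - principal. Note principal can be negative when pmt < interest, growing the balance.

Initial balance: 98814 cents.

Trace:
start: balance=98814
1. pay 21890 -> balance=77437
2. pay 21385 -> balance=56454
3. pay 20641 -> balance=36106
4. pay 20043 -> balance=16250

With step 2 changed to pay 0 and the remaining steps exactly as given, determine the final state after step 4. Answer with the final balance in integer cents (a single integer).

(re-executing from step 2 with the substitution; state before step 2: balance=77437)
2. pay 0 -> balance=77839
3. pay 20641 -> balance=57602
4. pay 20043 -> balance=37858

37858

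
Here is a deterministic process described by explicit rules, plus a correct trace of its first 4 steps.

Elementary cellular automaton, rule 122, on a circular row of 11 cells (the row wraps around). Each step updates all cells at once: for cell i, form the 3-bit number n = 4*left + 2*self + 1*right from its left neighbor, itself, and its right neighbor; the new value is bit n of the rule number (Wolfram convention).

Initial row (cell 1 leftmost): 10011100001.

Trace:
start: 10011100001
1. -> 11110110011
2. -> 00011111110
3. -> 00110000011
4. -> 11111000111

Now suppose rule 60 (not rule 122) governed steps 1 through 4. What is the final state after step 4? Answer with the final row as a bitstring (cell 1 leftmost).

(re-executing steps 1..4 under rule 60; state before step 1: 10011100001)
1. -> 01010010001
2. -> 11111011001
3. -> 00000110101
4. -> 10000101111

10000101111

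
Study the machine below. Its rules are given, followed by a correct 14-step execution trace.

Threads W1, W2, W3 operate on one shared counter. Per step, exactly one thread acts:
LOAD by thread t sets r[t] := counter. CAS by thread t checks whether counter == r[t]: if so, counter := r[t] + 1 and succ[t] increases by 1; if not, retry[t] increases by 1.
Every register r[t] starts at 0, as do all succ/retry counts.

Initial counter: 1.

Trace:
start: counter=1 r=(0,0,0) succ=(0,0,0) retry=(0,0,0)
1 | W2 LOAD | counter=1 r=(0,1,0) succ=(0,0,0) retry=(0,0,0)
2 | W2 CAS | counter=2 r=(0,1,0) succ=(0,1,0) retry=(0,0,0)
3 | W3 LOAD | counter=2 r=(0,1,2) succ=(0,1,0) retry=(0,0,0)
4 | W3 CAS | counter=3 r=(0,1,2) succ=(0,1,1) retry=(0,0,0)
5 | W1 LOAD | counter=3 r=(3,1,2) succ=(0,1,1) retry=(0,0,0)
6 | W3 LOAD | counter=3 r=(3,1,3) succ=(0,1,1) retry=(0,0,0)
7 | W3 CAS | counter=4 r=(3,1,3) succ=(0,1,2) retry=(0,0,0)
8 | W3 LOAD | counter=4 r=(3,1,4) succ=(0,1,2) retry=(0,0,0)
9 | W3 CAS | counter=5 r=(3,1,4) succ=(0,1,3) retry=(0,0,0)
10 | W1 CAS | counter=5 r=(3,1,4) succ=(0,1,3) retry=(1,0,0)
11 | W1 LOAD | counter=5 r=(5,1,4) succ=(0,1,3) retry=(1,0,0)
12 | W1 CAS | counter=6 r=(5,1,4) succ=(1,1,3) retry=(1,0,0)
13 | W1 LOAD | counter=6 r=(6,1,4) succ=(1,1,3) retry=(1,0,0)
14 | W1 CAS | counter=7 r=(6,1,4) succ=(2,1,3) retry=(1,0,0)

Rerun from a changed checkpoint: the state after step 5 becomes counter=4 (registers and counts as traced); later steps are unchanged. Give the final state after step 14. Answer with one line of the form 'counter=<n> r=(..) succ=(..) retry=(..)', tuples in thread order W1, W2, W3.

counter=8 r=(7,1,5) succ=(2,1,3) retry=(1,0,0)

state after step 5 := counter=4 r=(3,1,2) succ=(0,1,1) retry=(0,0,0)
6 | W3 LOAD | counter=4 r=(3,1,4) succ=(0,1,1) retry=(0,0,0)
7 | W3 CAS | counter=5 r=(3,1,4) succ=(0,1,2) retry=(0,0,0)
8 | W3 LOAD | counter=5 r=(3,1,5) succ=(0,1,2) retry=(0,0,0)
9 | W3 CAS | counter=6 r=(3,1,5) succ=(0,1,3) retry=(0,0,0)
10 | W1 CAS | counter=6 r=(3,1,5) succ=(0,1,3) retry=(1,0,0)
11 | W1 LOAD | counter=6 r=(6,1,5) succ=(0,1,3) retry=(1,0,0)
12 | W1 CAS | counter=7 r=(6,1,5) succ=(1,1,3) retry=(1,0,0)
13 | W1 LOAD | counter=7 r=(7,1,5) succ=(1,1,3) retry=(1,0,0)
14 | W1 CAS | counter=8 r=(7,1,5) succ=(2,1,3) retry=(1,0,0)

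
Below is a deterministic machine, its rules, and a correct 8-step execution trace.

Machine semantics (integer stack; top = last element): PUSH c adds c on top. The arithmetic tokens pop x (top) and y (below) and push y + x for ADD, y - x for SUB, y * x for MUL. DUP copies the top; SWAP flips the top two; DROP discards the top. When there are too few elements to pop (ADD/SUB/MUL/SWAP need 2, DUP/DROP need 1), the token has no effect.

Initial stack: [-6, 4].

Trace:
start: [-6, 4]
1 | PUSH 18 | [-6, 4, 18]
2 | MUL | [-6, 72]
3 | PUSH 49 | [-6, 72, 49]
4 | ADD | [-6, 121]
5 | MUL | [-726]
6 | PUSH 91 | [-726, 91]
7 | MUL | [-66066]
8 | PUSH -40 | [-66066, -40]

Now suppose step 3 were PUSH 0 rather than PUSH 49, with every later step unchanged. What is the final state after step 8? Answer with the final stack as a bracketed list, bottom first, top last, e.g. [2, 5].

(re-executing from step 3 with the substitution; state before step 3: [-6, 72])
3 | PUSH 0 | [-6, 72, 0]
4 | ADD | [-6, 72]
5 | MUL | [-432]
6 | PUSH 91 | [-432, 91]
7 | MUL | [-39312]
8 | PUSH -40 | [-39312, -40]

[-39312, -40]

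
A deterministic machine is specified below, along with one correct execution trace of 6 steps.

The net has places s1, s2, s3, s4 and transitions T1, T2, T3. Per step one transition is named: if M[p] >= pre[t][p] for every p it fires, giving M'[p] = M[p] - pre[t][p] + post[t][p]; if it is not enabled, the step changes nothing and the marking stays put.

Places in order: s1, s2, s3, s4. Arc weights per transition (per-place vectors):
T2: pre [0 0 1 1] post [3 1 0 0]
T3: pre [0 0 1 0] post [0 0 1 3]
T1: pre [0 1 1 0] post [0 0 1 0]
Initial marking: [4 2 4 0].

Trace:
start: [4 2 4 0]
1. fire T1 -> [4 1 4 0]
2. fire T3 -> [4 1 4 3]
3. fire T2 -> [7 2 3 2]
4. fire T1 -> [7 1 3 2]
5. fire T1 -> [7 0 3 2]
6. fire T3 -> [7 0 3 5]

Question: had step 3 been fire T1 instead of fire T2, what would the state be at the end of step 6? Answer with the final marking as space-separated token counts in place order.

(re-executing from step 3 with the substitution; state before step 3: [4 1 4 3])
3. fire T1 -> [4 0 4 3]
4. fire T1 -> [4 0 4 3]
5. fire T1 -> [4 0 4 3]
6. fire T3 -> [4 0 4 6]

4 0 4 6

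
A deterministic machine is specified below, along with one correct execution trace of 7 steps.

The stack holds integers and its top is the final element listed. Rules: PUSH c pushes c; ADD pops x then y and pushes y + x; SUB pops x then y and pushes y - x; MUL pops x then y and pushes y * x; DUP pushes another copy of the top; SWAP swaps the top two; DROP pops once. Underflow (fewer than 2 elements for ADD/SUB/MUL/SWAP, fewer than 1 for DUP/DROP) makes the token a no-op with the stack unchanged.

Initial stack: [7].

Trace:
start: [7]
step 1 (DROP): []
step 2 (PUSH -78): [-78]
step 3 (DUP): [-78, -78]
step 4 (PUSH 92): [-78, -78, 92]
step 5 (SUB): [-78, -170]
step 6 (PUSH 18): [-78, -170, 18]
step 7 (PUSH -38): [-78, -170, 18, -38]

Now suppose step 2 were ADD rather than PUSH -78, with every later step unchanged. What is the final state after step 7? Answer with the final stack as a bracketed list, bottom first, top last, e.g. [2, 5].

(re-executing from step 2 with the substitution; state before step 2: [])
step 2 (ADD): []
step 3 (DUP): []
step 4 (PUSH 92): [92]
step 5 (SUB): [92]
step 6 (PUSH 18): [92, 18]
step 7 (PUSH -38): [92, 18, -38]

[92, 18, -38]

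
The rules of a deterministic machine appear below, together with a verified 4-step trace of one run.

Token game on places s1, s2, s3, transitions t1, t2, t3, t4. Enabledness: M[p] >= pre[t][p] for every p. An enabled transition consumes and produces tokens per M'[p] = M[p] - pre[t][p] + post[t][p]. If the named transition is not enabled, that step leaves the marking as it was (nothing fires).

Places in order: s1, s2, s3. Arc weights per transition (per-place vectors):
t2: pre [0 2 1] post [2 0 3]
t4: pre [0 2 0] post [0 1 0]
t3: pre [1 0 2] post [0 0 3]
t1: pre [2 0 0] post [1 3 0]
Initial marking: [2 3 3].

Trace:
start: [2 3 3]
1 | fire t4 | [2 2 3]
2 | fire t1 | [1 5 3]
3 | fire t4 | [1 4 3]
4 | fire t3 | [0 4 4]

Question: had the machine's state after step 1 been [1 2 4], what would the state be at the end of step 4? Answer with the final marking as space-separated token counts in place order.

state after step 1 := [1 2 4]
2 | fire t1 | [1 2 4]
3 | fire t4 | [1 1 4]
4 | fire t3 | [0 1 5]

0 1 5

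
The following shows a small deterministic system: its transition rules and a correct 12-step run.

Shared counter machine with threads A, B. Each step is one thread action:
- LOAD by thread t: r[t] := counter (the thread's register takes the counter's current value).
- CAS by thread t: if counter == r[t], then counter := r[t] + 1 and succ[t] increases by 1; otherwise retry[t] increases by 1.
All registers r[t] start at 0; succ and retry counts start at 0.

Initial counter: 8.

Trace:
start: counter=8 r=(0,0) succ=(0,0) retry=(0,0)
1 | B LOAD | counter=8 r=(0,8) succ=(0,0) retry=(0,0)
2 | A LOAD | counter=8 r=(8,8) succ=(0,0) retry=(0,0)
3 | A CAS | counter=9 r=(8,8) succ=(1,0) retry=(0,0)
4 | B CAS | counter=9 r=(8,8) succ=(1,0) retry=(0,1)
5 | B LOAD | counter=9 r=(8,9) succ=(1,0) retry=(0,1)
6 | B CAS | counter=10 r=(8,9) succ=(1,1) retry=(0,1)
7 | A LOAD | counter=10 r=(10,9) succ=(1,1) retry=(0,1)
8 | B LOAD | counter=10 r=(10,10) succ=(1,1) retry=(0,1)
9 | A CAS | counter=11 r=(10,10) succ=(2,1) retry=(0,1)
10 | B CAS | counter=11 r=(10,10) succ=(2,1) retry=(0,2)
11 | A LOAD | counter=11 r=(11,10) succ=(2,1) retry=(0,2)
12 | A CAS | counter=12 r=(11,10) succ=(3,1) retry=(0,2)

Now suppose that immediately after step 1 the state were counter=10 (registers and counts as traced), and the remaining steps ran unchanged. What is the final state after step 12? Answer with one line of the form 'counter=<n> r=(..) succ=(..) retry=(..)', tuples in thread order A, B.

state after step 1 := counter=10 r=(0,8) succ=(0,0) retry=(0,0)
2 | A LOAD | counter=10 r=(10,8) succ=(0,0) retry=(0,0)
3 | A CAS | counter=11 r=(10,8) succ=(1,0) retry=(0,0)
4 | B CAS | counter=11 r=(10,8) succ=(1,0) retry=(0,1)
5 | B LOAD | counter=11 r=(10,11) succ=(1,0) retry=(0,1)
6 | B CAS | counter=12 r=(10,11) succ=(1,1) retry=(0,1)
7 | A LOAD | counter=12 r=(12,11) succ=(1,1) retry=(0,1)
8 | B LOAD | counter=12 r=(12,12) succ=(1,1) retry=(0,1)
9 | A CAS | counter=13 r=(12,12) succ=(2,1) retry=(0,1)
10 | B CAS | counter=13 r=(12,12) succ=(2,1) retry=(0,2)
11 | A LOAD | counter=13 r=(13,12) succ=(2,1) retry=(0,2)
12 | A CAS | counter=14 r=(13,12) succ=(3,1) retry=(0,2)

counter=14 r=(13,12) succ=(3,1) retry=(0,2)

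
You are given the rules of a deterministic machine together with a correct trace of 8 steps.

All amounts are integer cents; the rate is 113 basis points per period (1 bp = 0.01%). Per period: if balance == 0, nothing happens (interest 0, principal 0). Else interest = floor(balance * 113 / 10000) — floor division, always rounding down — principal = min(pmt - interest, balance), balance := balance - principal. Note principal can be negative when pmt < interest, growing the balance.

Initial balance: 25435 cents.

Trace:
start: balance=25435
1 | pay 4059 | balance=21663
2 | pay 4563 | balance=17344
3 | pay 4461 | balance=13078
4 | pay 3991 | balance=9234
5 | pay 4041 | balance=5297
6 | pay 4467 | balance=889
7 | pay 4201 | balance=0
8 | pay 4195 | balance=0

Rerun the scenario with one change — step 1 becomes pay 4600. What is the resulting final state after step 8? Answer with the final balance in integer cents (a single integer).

0

(re-executing from step 1 with the substitution; state before step 1: balance=25435)
1 | pay 4600 | balance=21122
2 | pay 4563 | balance=16797
3 | pay 4461 | balance=12525
4 | pay 3991 | balance=8675
5 | pay 4041 | balance=4732
6 | pay 4467 | balance=318
7 | pay 4201 | balance=0
8 | pay 4195 | balance=0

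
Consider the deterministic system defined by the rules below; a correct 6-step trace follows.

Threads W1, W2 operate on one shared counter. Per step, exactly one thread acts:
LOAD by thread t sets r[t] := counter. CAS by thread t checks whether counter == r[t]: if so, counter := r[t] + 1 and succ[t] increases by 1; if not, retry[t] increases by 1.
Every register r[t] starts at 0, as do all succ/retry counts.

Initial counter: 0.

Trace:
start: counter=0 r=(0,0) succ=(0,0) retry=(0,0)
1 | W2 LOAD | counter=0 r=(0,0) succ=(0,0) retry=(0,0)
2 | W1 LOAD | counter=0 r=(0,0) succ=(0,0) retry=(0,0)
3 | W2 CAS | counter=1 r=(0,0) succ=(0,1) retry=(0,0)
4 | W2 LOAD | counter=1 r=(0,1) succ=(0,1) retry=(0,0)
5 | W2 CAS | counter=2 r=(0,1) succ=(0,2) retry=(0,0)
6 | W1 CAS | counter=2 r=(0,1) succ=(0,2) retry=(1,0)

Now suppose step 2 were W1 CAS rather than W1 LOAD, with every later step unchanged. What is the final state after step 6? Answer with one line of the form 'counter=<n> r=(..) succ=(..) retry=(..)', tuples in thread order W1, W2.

(re-executing from step 2 with the substitution; state before step 2: counter=0 r=(0,0) succ=(0,0) retry=(0,0))
2 | W1 CAS | counter=1 r=(0,0) succ=(1,0) retry=(0,0)
3 | W2 CAS | counter=1 r=(0,0) succ=(1,0) retry=(0,1)
4 | W2 LOAD | counter=1 r=(0,1) succ=(1,0) retry=(0,1)
5 | W2 CAS | counter=2 r=(0,1) succ=(1,1) retry=(0,1)
6 | W1 CAS | counter=2 r=(0,1) succ=(1,1) retry=(1,1)

counter=2 r=(0,1) succ=(1,1) retry=(1,1)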